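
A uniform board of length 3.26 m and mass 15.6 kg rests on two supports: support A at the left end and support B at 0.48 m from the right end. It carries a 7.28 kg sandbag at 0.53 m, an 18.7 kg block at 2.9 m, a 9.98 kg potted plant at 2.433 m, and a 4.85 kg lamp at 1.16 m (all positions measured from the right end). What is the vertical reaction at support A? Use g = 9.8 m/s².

Taking torques about support B:
Beam weight: 15.6 × 9.8 = 152.9 N down at 1.63 m → arm 1.15 m, τ = 152.9 × 1.15 = 175.8 N·m counterclockwise.
Sandbag: 7.28 × 9.8 = 71.34 N down at 0.53 m → arm 0.05 m, τ = 71.34 × 0.05 = 3.567 N·m counterclockwise.
Block: 18.7 × 9.8 = 183.3 N down at 2.9 m → arm 2.42 m, τ = 183.3 × 2.42 = 443.6 N·m counterclockwise.
Potted plant: 9.98 × 9.8 = 97.8 N down at 2.433 m → arm 1.953 m, τ = 97.8 × 1.953 = 191 N·m counterclockwise.
Lamp: 4.85 × 9.8 = 47.53 N down at 1.16 m → arm 0.68 m, τ = 47.53 × 0.68 = 32.32 N·m counterclockwise.
Net load moment about support B = 846.3 N·m counterclockwise.
Reaction R at support A is upward at 3.26 m, arm 2.78 m → moment R × 2.78 clockwise.
Στ = 0 ⇒ R × 2.78 = 846.3 ⇒ R = 304 N.

R_A ≈ 304 N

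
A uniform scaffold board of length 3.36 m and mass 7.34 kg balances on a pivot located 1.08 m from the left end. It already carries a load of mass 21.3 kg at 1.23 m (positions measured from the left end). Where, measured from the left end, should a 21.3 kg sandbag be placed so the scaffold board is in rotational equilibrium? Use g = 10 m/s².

x ≈ 0.723 m from the left end

Choose the pivot (at 1.08 m from the left end) as the axis so the support reaction has zero arm there.
Beam weight: 7.34 × 10 = 73.4 N down at 1.68 m → arm 0.6 m, τ = 73.4 × 0.6 = 44.04 N·m clockwise.
Load: 21.3 × 10 = 213 N down at 1.23 m → arm 0.15 m, τ = 213 × 0.15 = 31.95 N·m clockwise.
Net moment of existing loads = 75.99 N·m clockwise.
The sandbag weighs 21.3 × 10 = 213 N and must supply an equal counterclockwise moment, so its lever arm about the pivot is 75.99 / 213 = 0.357 m.
That puts it at 1.08 − 0.357 = 0.723 m from the left end.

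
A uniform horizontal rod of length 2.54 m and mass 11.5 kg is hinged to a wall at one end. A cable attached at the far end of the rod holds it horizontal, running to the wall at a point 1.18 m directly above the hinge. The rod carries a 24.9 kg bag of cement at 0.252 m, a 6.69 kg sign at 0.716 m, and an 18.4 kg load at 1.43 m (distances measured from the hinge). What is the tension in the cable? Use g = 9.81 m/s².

T ≈ 477 N

About the hinge:
Beam weight: 11.5 × 9.81 = 112.8 N down at 1.27 m → arm 1.27 m, τ = 112.8 × 1.27 = 143.3 N·m clockwise.
Bag of cement: 24.9 × 9.81 = 244.3 N down at 0.252 m → arm 0.252 m, τ = 244.3 × 0.252 = 61.56 N·m clockwise.
Sign: 6.69 × 9.81 = 65.63 N down at 0.716 m → arm 0.716 m, τ = 65.63 × 0.716 = 46.99 N·m clockwise.
Load: 18.4 × 9.81 = 180.5 N down at 1.43 m → arm 1.43 m, τ = 180.5 × 1.43 = 258.1 N·m clockwise.
Total clockwise load moment = 510 N·m.
The cable tension T acts at 2.54 m; only its component perpendicular to the rod, T sinθ, produces torque. sinθ = h/√(h²+d²) = 1.18/√(1.18²+2.54²) = 0.4213.
Setting net torque to zero: T × 2.54 × 0.4213 = 510 → T = 510 / 1.07 = 477 N.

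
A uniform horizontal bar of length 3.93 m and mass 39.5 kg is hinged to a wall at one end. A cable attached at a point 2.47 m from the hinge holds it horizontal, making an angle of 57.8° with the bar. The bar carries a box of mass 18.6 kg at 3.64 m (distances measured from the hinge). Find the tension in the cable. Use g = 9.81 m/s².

T ≈ 682 N

Choose the hinge as the axis so the unknown hinge reaction has zero arm there.
Beam weight: 39.5 × 9.81 = 387.5 N down at 1.965 m → arm 1.965 m, τ = 387.5 × 1.965 = 761.4 N·m clockwise.
Box: 18.6 × 9.81 = 182.5 N down at 3.64 m → arm 3.64 m, τ = 182.5 × 3.64 = 664.3 N·m clockwise.
Total clockwise load moment = 1426 N·m.
The cable tension T acts at 2.47 m; only its component perpendicular to the bar, T sinθ, produces torque. sin 57.8° = 0.8462.
For rotational equilibrium, T × 2.47 × 0.8462 = 1426, so T = 1426 / 2.09 = 682 N.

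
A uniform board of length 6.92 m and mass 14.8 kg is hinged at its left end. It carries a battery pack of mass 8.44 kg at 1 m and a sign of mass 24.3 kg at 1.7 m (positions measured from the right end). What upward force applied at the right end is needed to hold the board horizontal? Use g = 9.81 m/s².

Choose the left end as the axis so the unknown pivot reaction has zero arm there.
Beam weight: 14.8 × 9.81 = 145.2 N down at 3.46 m → arm 3.46 m, τ = 145.2 × 3.46 = 502.4 N·m clockwise.
Battery pack: 8.44 × 9.81 = 82.8 N down at 1 m → arm 5.92 m, τ = 82.8 × 5.92 = 490.2 N·m clockwise.
Sign: 24.3 × 9.81 = 238.4 N down at 1.7 m → arm 5.22 m, τ = 238.4 × 5.22 = 1244 N·m clockwise.
Net moment of the loads = 2237 N·m clockwise.
The upward force F acts at the right end, arm 6.92 m, giving F × 6.92 counterclockwise.
Balancing moments: F × 6.92 = 2237, giving F = 2237 / 6.92 = 323 N.

F ≈ 323 N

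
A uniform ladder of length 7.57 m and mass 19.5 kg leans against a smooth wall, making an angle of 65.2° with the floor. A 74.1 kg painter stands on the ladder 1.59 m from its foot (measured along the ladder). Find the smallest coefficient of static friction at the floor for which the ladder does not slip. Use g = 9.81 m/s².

μ_min ≈ 0.125

Take moments about the foot of the ladder.
Ladder weight 19.5×9.81 = 191.3 N acts at 3.785 m along the ladder; its horizontal arm is 3.785·cos65.2° = 1.588 m → τ = 303.8 N·m clockwise.
Painter: 74.1×9.81 = 726.9 N at 1.59 m → arm 0.6669 m → τ = 484.8 N·m clockwise.
Wall normal N acts horizontally at the top; its moment arm is the height L sinθ = 7.57·sin65.2° = 6.872 m, counterclockwise.
Στ = 0 ⇒ N × 6.872 = 788.6 ⇒ N = 114.8 N.
ΣFx = 0 ⇒ f = N_wall = 114.8 N. ΣFy = 0 ⇒ N_floor = 918.2 N.
μ_min = f / N_floor = 114.8 / 918.2 = 0.125.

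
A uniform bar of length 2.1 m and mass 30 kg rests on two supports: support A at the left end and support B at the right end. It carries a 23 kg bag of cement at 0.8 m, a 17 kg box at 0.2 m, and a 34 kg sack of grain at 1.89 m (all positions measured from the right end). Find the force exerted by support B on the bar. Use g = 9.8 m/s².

Taking torques about support A:
Beam weight: 30 × 9.8 = 294 N down at 1.05 m → arm 1.05 m, τ = 294 × 1.05 = 308.7 N·m clockwise.
Bag of cement: 23 × 9.8 = 225.4 N down at 0.8 m → arm 1.3 m, τ = 225.4 × 1.3 = 293 N·m clockwise.
Box: 17 × 9.8 = 166.6 N down at 0.2 m → arm 1.9 m, τ = 166.6 × 1.9 = 316.5 N·m clockwise.
Sack of grain: 34 × 9.8 = 333.2 N down at 1.89 m → arm 0.21 m, τ = 333.2 × 0.21 = 69.97 N·m clockwise.
Net load moment about support A = 988.2 N·m clockwise.
Reaction R at support B is upward at 0 m, arm 2.1 m → moment R × 2.1 counterclockwise.
Balancing moments: R × 2.1 = 988.2, giving R = 471 N.

R_B ≈ 471 N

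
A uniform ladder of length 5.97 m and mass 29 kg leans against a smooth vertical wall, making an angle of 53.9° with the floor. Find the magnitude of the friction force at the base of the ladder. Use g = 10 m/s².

f ≈ 106 N

Taking torques about the foot of the ladder:
Ladder weight 29×10 = 290 N acts at 2.985 m along the ladder; its horizontal arm is 2.985·cos53.9° = 1.759 m → τ = 510.1 N·m clockwise.
Wall normal N acts horizontally at the top; its moment arm is the height L sinθ = 5.97·sin53.9° = 4.824 m, counterclockwise.
For rotational equilibrium, N × 4.824 = 510.1, so N = 106 N.
ΣFx = 0: friction at the foot balances the wall's push, so f = N_wall = 106 N.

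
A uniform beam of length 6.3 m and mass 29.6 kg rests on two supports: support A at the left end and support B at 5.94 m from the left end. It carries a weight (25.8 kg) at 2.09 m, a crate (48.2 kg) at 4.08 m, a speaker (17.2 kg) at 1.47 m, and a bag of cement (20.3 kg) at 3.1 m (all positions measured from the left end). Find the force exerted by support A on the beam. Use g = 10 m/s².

R_A ≈ 684 N

Choose support B as the axis so its reaction then has zero moment arm.
Beam weight: 29.6 × 10 = 296 N down at 3.15 m → arm 2.79 m, τ = 296 × 2.79 = 825.8 N·m counterclockwise.
Weight: 25.8 × 10 = 258 N down at 2.09 m → arm 3.85 m, τ = 258 × 3.85 = 993.3 N·m counterclockwise.
Crate: 48.2 × 10 = 482 N down at 4.08 m → arm 1.86 m, τ = 482 × 1.86 = 896.5 N·m counterclockwise.
Speaker: 17.2 × 10 = 172 N down at 1.47 m → arm 4.47 m, τ = 172 × 4.47 = 768.8 N·m counterclockwise.
Bag of cement: 20.3 × 10 = 203 N down at 3.1 m → arm 2.84 m, τ = 203 × 2.84 = 576.5 N·m counterclockwise.
Net load moment about support B = 4061 N·m counterclockwise.
Reaction R at support A is upward at 0 m, arm 5.94 m → moment R × 5.94 clockwise.
Στ = 0 ⇒ R × 5.94 = 4061 ⇒ R = 684 N.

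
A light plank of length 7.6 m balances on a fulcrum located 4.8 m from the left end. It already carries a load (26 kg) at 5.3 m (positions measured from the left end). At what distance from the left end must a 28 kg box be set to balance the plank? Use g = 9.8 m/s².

About the fulcrum (at 4.8 m from the left end):
Load: 26 × 9.8 = 254.8 N down at 5.3 m → arm 0.5 m, τ = 254.8 × 0.5 = 127.4 N·m clockwise.
Net moment of existing loads = 127.4 N·m clockwise.
The box weighs 28 × 9.8 = 274.4 N and must supply an equal counterclockwise moment, so its lever arm about the fulcrum is 127.4 / 274.4 = 0.464 m.
That puts it at 4.8 − 0.464 = 4.34 m from the left end.

x ≈ 4.34 m from the left end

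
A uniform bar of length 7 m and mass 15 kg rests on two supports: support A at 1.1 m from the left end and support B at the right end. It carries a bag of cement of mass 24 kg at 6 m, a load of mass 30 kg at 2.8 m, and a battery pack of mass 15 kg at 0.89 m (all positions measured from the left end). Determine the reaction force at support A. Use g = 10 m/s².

R_A ≈ 499 N

Taking torques about support B:
Beam weight: 15 × 10 = 150 N down at 3.5 m → arm 3.5 m, τ = 150 × 3.5 = 525 N·m counterclockwise.
Bag of cement: 24 × 10 = 240 N down at 6 m → arm 1 m, τ = 240 × 1 = 240 N·m counterclockwise.
Load: 30 × 10 = 300 N down at 2.8 m → arm 4.2 m, τ = 300 × 4.2 = 1260 N·m counterclockwise.
Battery pack: 15 × 10 = 150 N down at 0.89 m → arm 6.11 m, τ = 150 × 6.11 = 916.5 N·m counterclockwise.
Net load moment about support B = 2942 N·m counterclockwise.
Reaction R at support A is upward at 1.1 m, arm 5.9 m → moment R × 5.9 clockwise.
For rotational equilibrium, R × 5.9 = 2942, so R = 499 N.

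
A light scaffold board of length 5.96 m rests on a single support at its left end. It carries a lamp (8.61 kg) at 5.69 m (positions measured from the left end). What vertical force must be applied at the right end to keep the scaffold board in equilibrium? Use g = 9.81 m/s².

Choose the left end as the axis so the unknown pivot reaction has zero arm there.
Lamp: 8.61 × 9.81 = 84.46 N down at 5.69 m → arm 5.69 m, τ = 84.46 × 5.69 = 480.6 N·m clockwise.
Net moment of the loads = 480.6 N·m clockwise.
The upward force F acts at the right end, arm 5.96 m, giving F × 5.96 counterclockwise.
Στ = 0 ⇒ F × 5.96 = 480.6 ⇒ F = 480.6 / 5.96 = 80.6 N.

F ≈ 80.6 N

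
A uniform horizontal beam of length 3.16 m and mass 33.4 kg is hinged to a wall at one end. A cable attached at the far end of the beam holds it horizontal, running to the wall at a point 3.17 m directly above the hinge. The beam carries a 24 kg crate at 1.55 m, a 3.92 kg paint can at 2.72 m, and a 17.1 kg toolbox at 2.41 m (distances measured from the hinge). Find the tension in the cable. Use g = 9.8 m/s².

Choose the hinge as the axis so the unknown hinge reaction has zero arm there.
Beam weight: 33.4 × 9.8 = 327.3 N down at 1.58 m → arm 1.58 m, τ = 327.3 × 1.58 = 517.1 N·m clockwise.
Crate: 24 × 9.8 = 235.2 N down at 1.55 m → arm 1.55 m, τ = 235.2 × 1.55 = 364.6 N·m clockwise.
Paint can: 3.92 × 9.8 = 38.42 N down at 2.72 m → arm 2.72 m, τ = 38.42 × 2.72 = 104.5 N·m clockwise.
Toolbox: 17.1 × 9.8 = 167.6 N down at 2.41 m → arm 2.41 m, τ = 167.6 × 2.41 = 403.9 N·m clockwise.
Total clockwise load moment = 1390 N·m.
The cable tension T acts at 3.16 m; only its component perpendicular to the beam, T sinθ, produces torque. sinθ = h/√(h²+d²) = 3.17/√(3.17²+3.16²) = 0.7082.
Στ = 0 ⇒ T × 3.16 × 0.7082 = 1390 ⇒ T = 1390 / 2.238 = 621 N.

T ≈ 621 N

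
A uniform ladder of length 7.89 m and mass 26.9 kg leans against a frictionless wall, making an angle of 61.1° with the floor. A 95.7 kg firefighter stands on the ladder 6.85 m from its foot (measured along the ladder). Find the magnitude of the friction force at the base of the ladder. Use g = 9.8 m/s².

f ≈ 522 N

Choose the foot of the ladder as the axis so the floor normal and friction both act there and drop out.
Ladder weight 26.9×9.8 = 263.6 N acts at 3.945 m along the ladder; its horizontal arm is 3.945·cos61.1° = 1.907 m → τ = 502.7 N·m clockwise.
Firefighter: 95.7×9.8 = 937.9 N at 6.85 m → arm 3.31 m → τ = 3104 N·m clockwise.
Wall normal N acts horizontally at the top; its moment arm is the height L sinθ = 7.89·sin61.1° = 6.907 m, counterclockwise.
Balancing moments: N × 6.907 = 3607, giving N = 522 N.
ΣFx = 0: friction at the foot balances the wall's push, so f = N_wall = 522 N.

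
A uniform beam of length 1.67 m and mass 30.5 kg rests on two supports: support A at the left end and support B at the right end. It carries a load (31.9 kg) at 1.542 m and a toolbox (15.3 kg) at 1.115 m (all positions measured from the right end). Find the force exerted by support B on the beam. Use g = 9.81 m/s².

Taking torques about support A:
Beam weight: 30.5 × 9.81 = 299.2 N down at 0.835 m → arm 0.835 m, τ = 299.2 × 0.835 = 249.8 N·m clockwise.
Load: 31.9 × 9.81 = 312.9 N down at 1.542 m → arm 0.128 m, τ = 312.9 × 0.128 = 40.05 N·m clockwise.
Toolbox: 15.3 × 9.81 = 150.1 N down at 1.115 m → arm 0.555 m, τ = 150.1 × 0.555 = 83.31 N·m clockwise.
Net load moment about support A = 373.2 N·m clockwise.
Reaction R at support B is upward at 0 m, arm 1.67 m → moment R × 1.67 counterclockwise.
Setting net torque to zero: R × 1.67 = 373.2 → R = 223 N.

R_B ≈ 223 N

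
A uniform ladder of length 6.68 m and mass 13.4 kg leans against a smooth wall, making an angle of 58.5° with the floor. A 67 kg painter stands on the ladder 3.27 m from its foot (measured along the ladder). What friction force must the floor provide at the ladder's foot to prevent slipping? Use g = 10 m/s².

f ≈ 242 N

Taking torques about the foot of the ladder:
Ladder weight 13.4×10 = 134 N acts at 3.34 m along the ladder; its horizontal arm is 3.34·cos58.5° = 1.745 m → τ = 233.8 N·m clockwise.
Painter: 67×10 = 670 N at 3.27 m → arm 1.709 m → τ = 1145 N·m clockwise.
Wall normal N acts horizontally at the top; its moment arm is the height L sinθ = 6.68·sin58.5° = 5.696 m, counterclockwise.
Στ = 0 ⇒ N × 5.696 = 1379 ⇒ N = 242 N.
ΣFx = 0: friction at the foot balances the wall's push, so f = N_wall = 242 N.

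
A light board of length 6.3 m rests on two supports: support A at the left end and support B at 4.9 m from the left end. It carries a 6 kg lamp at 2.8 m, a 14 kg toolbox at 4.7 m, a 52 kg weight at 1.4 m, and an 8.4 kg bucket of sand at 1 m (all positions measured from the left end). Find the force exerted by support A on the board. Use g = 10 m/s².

R_A ≈ 470 N

Take moments about support B.
Lamp: 6 × 10 = 60 N down at 2.8 m → arm 2.1 m, τ = 60 × 2.1 = 126 N·m counterclockwise.
Toolbox: 14 × 10 = 140 N down at 4.7 m → arm 0.2 m, τ = 140 × 0.2 = 28 N·m counterclockwise.
Weight: 52 × 10 = 520 N down at 1.4 m → arm 3.5 m, τ = 520 × 3.5 = 1820 N·m counterclockwise.
Bucket of sand: 8.4 × 10 = 84 N down at 1 m → arm 3.9 m, τ = 84 × 3.9 = 327.6 N·m counterclockwise.
Net load moment about support B = 2302 N·m counterclockwise.
Reaction R at support A is upward at 0 m, arm 4.9 m → moment R × 4.9 clockwise.
Στ = 0 ⇒ R × 4.9 = 2302 ⇒ R = 470 N.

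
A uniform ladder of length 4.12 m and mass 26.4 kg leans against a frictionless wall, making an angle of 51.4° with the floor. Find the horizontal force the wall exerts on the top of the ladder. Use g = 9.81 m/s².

N_wall ≈ 103 N

Choose the foot of the ladder as the axis so the floor normal and friction both act there and drop out.
Ladder weight 26.4×9.81 = 259 N acts at 2.06 m along the ladder; its horizontal arm is 2.06·cos51.4° = 1.285 m → τ = 332.8 N·m clockwise.
Wall normal N acts horizontally at the top; its moment arm is the height L sinθ = 4.12·sin51.4° = 3.22 m, counterclockwise.
Setting net torque to zero: N × 3.22 = 332.8 → N = 103 N.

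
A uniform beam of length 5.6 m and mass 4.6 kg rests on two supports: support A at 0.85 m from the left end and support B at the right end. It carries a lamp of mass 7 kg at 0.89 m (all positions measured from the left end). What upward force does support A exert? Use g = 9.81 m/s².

Take moments about support B.
Beam weight: 4.6 × 9.81 = 45.13 N down at 2.8 m → arm 2.8 m, τ = 45.13 × 2.8 = 126.4 N·m counterclockwise.
Lamp: 7 × 9.81 = 68.67 N down at 0.89 m → arm 4.71 m, τ = 68.67 × 4.71 = 323.4 N·m counterclockwise.
Net load moment about support B = 449.8 N·m counterclockwise.
Reaction R at support A is upward at 0.85 m, arm 4.75 m → moment R × 4.75 clockwise.
Setting net torque to zero: R × 4.75 = 449.8 → R = 94.7 N.

R_A ≈ 94.7 N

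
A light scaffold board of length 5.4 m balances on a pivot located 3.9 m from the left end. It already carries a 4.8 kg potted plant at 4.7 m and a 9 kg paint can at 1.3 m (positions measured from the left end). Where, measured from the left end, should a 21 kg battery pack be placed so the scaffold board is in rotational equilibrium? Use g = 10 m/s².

Take moments about the pivot (at 3.9 m from the left end).
Potted plant: 4.8 × 10 = 48 N down at 4.7 m → arm 0.8 m, τ = 48 × 0.8 = 38.4 N·m clockwise.
Paint can: 9 × 10 = 90 N down at 1.3 m → arm 2.6 m, τ = 90 × 2.6 = 234 N·m counterclockwise.
Net moment of existing loads = 195.6 N·m counterclockwise.
The battery pack weighs 21 × 10 = 210 N and must supply an equal clockwise moment, so its lever arm about the pivot is 195.6 / 210 = 0.931 m.
That puts it at 3.9 + 0.931 = 4.83 m from the left end.

x ≈ 4.83 m from the left end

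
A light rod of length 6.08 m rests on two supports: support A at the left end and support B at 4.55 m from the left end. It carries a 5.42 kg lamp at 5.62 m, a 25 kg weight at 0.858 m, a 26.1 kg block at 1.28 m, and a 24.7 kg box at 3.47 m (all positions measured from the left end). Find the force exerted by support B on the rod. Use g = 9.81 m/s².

R_B ≈ 369 N

Taking torques about support A:
Lamp: 5.42 × 9.81 = 53.17 N down at 5.62 m → arm 5.62 m, τ = 53.17 × 5.62 = 298.8 N·m clockwise.
Weight: 25 × 9.81 = 245.2 N down at 0.858 m → arm 0.858 m, τ = 245.2 × 0.858 = 210.4 N·m clockwise.
Block: 26.1 × 9.81 = 256 N down at 1.28 m → arm 1.28 m, τ = 256 × 1.28 = 327.7 N·m clockwise.
Box: 24.7 × 9.81 = 242.3 N down at 3.47 m → arm 3.47 m, τ = 242.3 × 3.47 = 840.8 N·m clockwise.
Net load moment about support A = 1678 N·m clockwise.
Reaction R at support B is upward at 4.55 m, arm 4.55 m → moment R × 4.55 counterclockwise.
Balancing moments: R × 4.55 = 1678, giving R = 369 N.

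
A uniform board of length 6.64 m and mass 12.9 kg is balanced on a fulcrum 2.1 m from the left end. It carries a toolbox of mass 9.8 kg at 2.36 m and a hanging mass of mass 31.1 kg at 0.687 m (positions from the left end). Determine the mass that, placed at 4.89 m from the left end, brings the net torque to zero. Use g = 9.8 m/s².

Sum moments about the fulcrum (at 2.1 m from the left end) (the support reaction has zero arm there).
Beam weight: 12.9 × 9.8 = 126.4 N down at 3.32 m → arm 1.22 m, τ = 126.4 × 1.22 = 154.2 N·m clockwise.
Toolbox: 9.8 × 9.8 = 96.04 N down at 2.36 m → arm 0.26 m, τ = 96.04 × 0.26 = 24.97 N·m clockwise.
Hanging mass: 31.1 × 9.8 = 304.8 N down at 0.687 m → arm 1.413 m, τ = 304.8 × 1.413 = 430.7 N·m counterclockwise.
Net moment of known loads = 251.5 N·m counterclockwise.
An unknown mass m at 4.89 m has arm 2.79 m; its moment is m·g·2.79 clockwise.
For rotational equilibrium, m × 9.8 × 2.79 = 251.5, so m = 251.5 / (9.8 × 2.79) = 9.2 kg.

m ≈ 9.2 kg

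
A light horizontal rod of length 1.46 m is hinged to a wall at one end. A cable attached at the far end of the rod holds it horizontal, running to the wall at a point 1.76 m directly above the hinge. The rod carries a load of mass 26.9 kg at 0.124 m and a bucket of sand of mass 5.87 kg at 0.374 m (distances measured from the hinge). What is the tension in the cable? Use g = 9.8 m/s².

Take moments about the hinge.
Load: 26.9 × 9.8 = 263.6 N down at 0.124 m → arm 0.124 m, τ = 263.6 × 0.124 = 32.69 N·m clockwise.
Bucket of sand: 5.87 × 9.8 = 57.53 N down at 0.374 m → arm 0.374 m, τ = 57.53 × 0.374 = 21.52 N·m clockwise.
Total clockwise load moment = 54.21 N·m.
The cable tension T acts at 1.46 m; only its component perpendicular to the rod, T sinθ, produces torque. sinθ = h/√(h²+d²) = 1.76/√(1.76²+1.46²) = 0.7697.
Balancing moments: T × 1.46 × 0.7697 = 54.21, giving T = 54.21 / 1.124 = 48.2 N.

T ≈ 48.2 N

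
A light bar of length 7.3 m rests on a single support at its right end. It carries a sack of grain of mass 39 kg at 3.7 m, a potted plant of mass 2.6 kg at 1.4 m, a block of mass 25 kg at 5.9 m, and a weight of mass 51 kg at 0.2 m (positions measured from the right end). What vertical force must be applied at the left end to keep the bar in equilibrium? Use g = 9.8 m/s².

Choose the right end as the axis so the unknown pivot reaction has zero arm there.
Sack of grain: 39 × 9.8 = 382.2 N down at 3.7 m → arm 3.7 m, τ = 382.2 × 3.7 = 1414 N·m counterclockwise.
Potted plant: 2.6 × 9.8 = 25.48 N down at 1.4 m → arm 1.4 m, τ = 25.48 × 1.4 = 35.67 N·m counterclockwise.
Block: 25 × 9.8 = 245 N down at 5.9 m → arm 5.9 m, τ = 245 × 5.9 = 1446 N·m counterclockwise.
Weight: 51 × 9.8 = 499.8 N down at 0.2 m → arm 0.2 m, τ = 499.8 × 0.2 = 99.96 N·m counterclockwise.
Net moment of the loads = 2996 N·m counterclockwise.
The upward force F acts at the left end, arm 7.3 m, giving F × 7.3 clockwise.
Balancing moments: F × 7.3 = 2996, giving F = 2996 / 7.3 = 410 N.

F ≈ 410 N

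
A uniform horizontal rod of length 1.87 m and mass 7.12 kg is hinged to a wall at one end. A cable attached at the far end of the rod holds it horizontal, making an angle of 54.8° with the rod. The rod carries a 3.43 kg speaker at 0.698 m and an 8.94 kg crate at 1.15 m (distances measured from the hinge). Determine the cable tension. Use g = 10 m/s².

T ≈ 127 N

About the hinge:
Beam weight: 7.12 × 10 = 71.2 N down at 0.935 m → arm 0.935 m, τ = 71.2 × 0.935 = 66.57 N·m clockwise.
Speaker: 3.43 × 10 = 34.3 N down at 0.698 m → arm 0.698 m, τ = 34.3 × 0.698 = 23.94 N·m clockwise.
Crate: 8.94 × 10 = 89.4 N down at 1.15 m → arm 1.15 m, τ = 89.4 × 1.15 = 102.8 N·m clockwise.
Total clockwise load moment = 193.3 N·m.
The cable tension T acts at 1.87 m; only its component perpendicular to the rod, T sinθ, produces torque. sin 54.8° = 0.8171.
For rotational equilibrium, T × 1.87 × 0.8171 = 193.3, so T = 193.3 / 1.528 = 127 N.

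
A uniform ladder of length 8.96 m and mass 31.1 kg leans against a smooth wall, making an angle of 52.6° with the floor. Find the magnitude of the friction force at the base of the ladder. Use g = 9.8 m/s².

Taking torques about the foot of the ladder:
Ladder weight 31.1×9.8 = 304.8 N acts at 4.48 m along the ladder; its horizontal arm is 4.48·cos52.6° = 2.721 m → τ = 829.4 N·m clockwise.
Wall normal N acts horizontally at the top; its moment arm is the height L sinθ = 8.96·sin52.6° = 7.118 m, counterclockwise.
Balancing moments: N × 7.118 = 829.4, giving N = 117 N.
ΣFx = 0: friction at the foot balances the wall's push, so f = N_wall = 117 N.

f ≈ 117 N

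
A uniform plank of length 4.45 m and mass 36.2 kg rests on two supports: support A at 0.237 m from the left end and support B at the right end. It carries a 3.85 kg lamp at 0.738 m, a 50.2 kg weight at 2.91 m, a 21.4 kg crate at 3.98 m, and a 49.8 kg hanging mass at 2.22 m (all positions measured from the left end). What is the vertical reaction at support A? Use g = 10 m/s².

About support B:
Beam weight: 36.2 × 10 = 362 N down at 2.225 m → arm 2.225 m, τ = 362 × 2.225 = 805.5 N·m counterclockwise.
Lamp: 3.85 × 10 = 38.5 N down at 0.738 m → arm 3.712 m, τ = 38.5 × 3.712 = 142.9 N·m counterclockwise.
Weight: 50.2 × 10 = 502 N down at 2.91 m → arm 1.54 m, τ = 502 × 1.54 = 773.1 N·m counterclockwise.
Crate: 21.4 × 10 = 214 N down at 3.98 m → arm 0.47 m, τ = 214 × 0.47 = 100.6 N·m counterclockwise.
Hanging mass: 49.8 × 10 = 498 N down at 2.22 m → arm 2.23 m, τ = 498 × 2.23 = 1111 N·m counterclockwise.
Net load moment about support B = 2933 N·m counterclockwise.
Reaction R at support A is upward at 0.237 m, arm 4.213 m → moment R × 4.213 clockwise.
Στ = 0 ⇒ R × 4.213 = 2933 ⇒ R = 696 N.

R_A ≈ 696 N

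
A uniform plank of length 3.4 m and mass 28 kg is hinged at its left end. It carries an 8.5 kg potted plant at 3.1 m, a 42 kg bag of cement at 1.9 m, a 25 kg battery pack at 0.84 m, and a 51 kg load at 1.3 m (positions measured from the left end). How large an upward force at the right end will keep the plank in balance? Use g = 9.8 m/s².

Taking torques about the left end:
Beam weight: 28 × 9.8 = 274.4 N down at 1.7 m → arm 1.7 m, τ = 274.4 × 1.7 = 466.5 N·m clockwise.
Potted plant: 8.5 × 9.8 = 83.3 N down at 3.1 m → arm 3.1 m, τ = 83.3 × 3.1 = 258.2 N·m clockwise.
Bag of cement: 42 × 9.8 = 411.6 N down at 1.9 m → arm 1.9 m, τ = 411.6 × 1.9 = 782 N·m clockwise.
Battery pack: 25 × 9.8 = 245 N down at 0.84 m → arm 0.84 m, τ = 245 × 0.84 = 205.8 N·m clockwise.
Load: 51 × 9.8 = 499.8 N down at 1.3 m → arm 1.3 m, τ = 499.8 × 1.3 = 649.7 N·m clockwise.
Net moment of the loads = 2362 N·m clockwise.
The upward force F acts at the right end, arm 3.4 m, giving F × 3.4 counterclockwise.
For rotational equilibrium, F × 3.4 = 2362, so F = 2362 / 3.4 = 695 N.

F ≈ 695 N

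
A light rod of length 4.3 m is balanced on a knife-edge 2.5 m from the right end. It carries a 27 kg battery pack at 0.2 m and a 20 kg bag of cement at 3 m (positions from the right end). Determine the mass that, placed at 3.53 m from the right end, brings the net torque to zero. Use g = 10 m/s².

m ≈ 50.6 kg

Take moments about the knife-edge (at 2.5 m from the right end).
Battery pack: 27 × 10 = 270 N down at 0.2 m → arm 2.3 m, τ = 270 × 2.3 = 621 N·m clockwise.
Bag of cement: 20 × 10 = 200 N down at 3 m → arm 0.5 m, τ = 200 × 0.5 = 100 N·m counterclockwise.
Net moment of known loads = 521 N·m clockwise.
An unknown mass m at 3.53 m has arm 1.03 m; its moment is m·g·1.03 counterclockwise.
For rotational equilibrium, m × 10 × 1.03 = 521, so m = 521 / (10 × 1.03) = 50.6 kg.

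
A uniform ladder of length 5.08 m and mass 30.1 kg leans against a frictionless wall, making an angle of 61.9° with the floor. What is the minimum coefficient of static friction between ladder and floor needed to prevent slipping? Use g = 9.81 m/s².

μ_min ≈ 0.267

About the foot of the ladder:
Ladder weight 30.1×9.81 = 295.3 N acts at 2.54 m along the ladder; its horizontal arm is 2.54·cos61.9° = 1.196 m → τ = 353.2 N·m clockwise.
Wall normal N acts horizontally at the top; its moment arm is the height L sinθ = 5.08·sin61.9° = 4.481 m, counterclockwise.
Setting net torque to zero: N × 4.481 = 353.2 → N = 78.82 N.
ΣFx = 0 ⇒ f = N_wall = 78.82 N. ΣFy = 0 ⇒ N_floor = 295.3 N.
μ_min = f / N_floor = 78.82 / 295.3 = 0.267.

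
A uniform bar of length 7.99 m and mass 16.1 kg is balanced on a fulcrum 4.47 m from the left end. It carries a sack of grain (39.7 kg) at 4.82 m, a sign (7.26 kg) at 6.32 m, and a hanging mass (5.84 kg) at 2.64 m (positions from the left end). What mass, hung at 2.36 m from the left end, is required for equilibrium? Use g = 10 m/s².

Take moments about the fulcrum (at 4.47 m from the left end).
Beam weight: 16.1 × 10 = 161 N down at 3.995 m → arm 0.475 m, τ = 161 × 0.475 = 76.47 N·m counterclockwise.
Sack of grain: 39.7 × 10 = 397 N down at 4.82 m → arm 0.35 m, τ = 397 × 0.35 = 138.9 N·m clockwise.
Sign: 7.26 × 10 = 72.6 N down at 6.32 m → arm 1.85 m, τ = 72.6 × 1.85 = 134.3 N·m clockwise.
Hanging mass: 5.84 × 10 = 58.4 N down at 2.64 m → arm 1.83 m, τ = 58.4 × 1.83 = 106.9 N·m counterclockwise.
Net moment of known loads = 89.83 N·m clockwise.
An unknown mass m at 2.36 m has arm 2.11 m; its moment is m·g·2.11 counterclockwise.
For rotational equilibrium, m × 10 × 2.11 = 89.83, so m = 89.83 / (10 × 2.11) = 4.26 kg.

m ≈ 4.26 kg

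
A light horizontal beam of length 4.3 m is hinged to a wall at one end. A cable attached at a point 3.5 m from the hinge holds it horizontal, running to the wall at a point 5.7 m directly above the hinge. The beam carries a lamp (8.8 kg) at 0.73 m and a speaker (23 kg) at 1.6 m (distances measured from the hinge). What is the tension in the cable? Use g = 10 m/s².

Taking torques about the hinge:
Lamp: 8.8 × 10 = 88 N down at 0.73 m → arm 0.73 m, τ = 88 × 0.73 = 64.24 N·m clockwise.
Speaker: 23 × 10 = 230 N down at 1.6 m → arm 1.6 m, τ = 230 × 1.6 = 368 N·m clockwise.
Total clockwise load moment = 432.2 N·m.
The cable tension T acts at 3.5 m; only its component perpendicular to the beam, T sinθ, produces torque. sinθ = h/√(h²+d²) = 5.7/√(5.7²+3.5²) = 0.8522.
Setting net torque to zero: T × 3.5 × 0.8522 = 432.2 → T = 432.2 / 2.983 = 145 N.

T ≈ 145 N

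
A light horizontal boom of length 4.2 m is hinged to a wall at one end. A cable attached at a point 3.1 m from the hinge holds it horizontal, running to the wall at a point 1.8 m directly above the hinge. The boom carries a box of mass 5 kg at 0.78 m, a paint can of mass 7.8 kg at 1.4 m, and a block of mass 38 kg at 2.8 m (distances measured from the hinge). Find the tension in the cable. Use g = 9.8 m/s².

T ≈ 763 N

Taking torques about the hinge:
Box: 5 × 9.8 = 49 N down at 0.78 m → arm 0.78 m, τ = 49 × 0.78 = 38.22 N·m clockwise.
Paint can: 7.8 × 9.8 = 76.44 N down at 1.4 m → arm 1.4 m, τ = 76.44 × 1.4 = 107 N·m clockwise.
Block: 38 × 9.8 = 372.4 N down at 2.8 m → arm 2.8 m, τ = 372.4 × 2.8 = 1043 N·m clockwise.
Total clockwise load moment = 1188 N·m.
The cable tension T acts at 3.1 m; only its component perpendicular to the boom, T sinθ, produces torque. sinθ = h/√(h²+d²) = 1.8/√(1.8²+3.1²) = 0.5021.
Balancing moments: T × 3.1 × 0.5021 = 1188, giving T = 1188 / 1.557 = 763 N.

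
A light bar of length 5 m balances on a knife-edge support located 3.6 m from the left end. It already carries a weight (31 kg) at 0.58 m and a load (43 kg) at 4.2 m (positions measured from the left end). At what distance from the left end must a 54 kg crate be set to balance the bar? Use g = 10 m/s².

Take moments about the knife-edge support (at 3.6 m from the left end).
Weight: 31 × 10 = 310 N down at 0.58 m → arm 3.02 m, τ = 310 × 3.02 = 936.2 N·m counterclockwise.
Load: 43 × 10 = 430 N down at 4.2 m → arm 0.6 m, τ = 430 × 0.6 = 258 N·m clockwise.
Net moment of existing loads = 678.2 N·m counterclockwise.
The crate weighs 54 × 10 = 540 N and must supply an equal clockwise moment, so its lever arm about the knife-edge support is 678.2 / 540 = 1.26 m.
That puts it at 3.6 + 1.26 = 4.86 m from the left end.

x ≈ 4.86 m from the left end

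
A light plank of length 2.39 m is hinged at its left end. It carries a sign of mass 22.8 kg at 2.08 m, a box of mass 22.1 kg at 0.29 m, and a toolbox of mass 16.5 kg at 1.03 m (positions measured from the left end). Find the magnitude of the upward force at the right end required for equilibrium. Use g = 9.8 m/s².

F ≈ 290 N

Sum moments about the left end (the unknown pivot reaction has zero arm there).
Sign: 22.8 × 9.8 = 223.4 N down at 2.08 m → arm 2.08 m, τ = 223.4 × 2.08 = 464.7 N·m clockwise.
Box: 22.1 × 9.8 = 216.6 N down at 0.29 m → arm 0.29 m, τ = 216.6 × 0.29 = 62.81 N·m clockwise.
Toolbox: 16.5 × 9.8 = 161.7 N down at 1.03 m → arm 1.03 m, τ = 161.7 × 1.03 = 166.6 N·m clockwise.
Net moment of the loads = 694.1 N·m clockwise.
The upward force F acts at the right end, arm 2.39 m, giving F × 2.39 counterclockwise.
Στ = 0 ⇒ F × 2.39 = 694.1 ⇒ F = 694.1 / 2.39 = 290 N.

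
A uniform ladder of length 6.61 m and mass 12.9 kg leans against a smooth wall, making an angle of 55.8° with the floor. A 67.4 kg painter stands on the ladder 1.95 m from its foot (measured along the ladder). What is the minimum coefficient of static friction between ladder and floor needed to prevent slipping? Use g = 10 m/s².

Taking torques about the foot of the ladder:
Ladder weight 12.9×10 = 129 N acts at 3.305 m along the ladder; its horizontal arm is 3.305·cos55.8° = 1.858 m → τ = 239.7 N·m clockwise.
Painter: 67.4×10 = 674 N at 1.95 m → arm 1.096 m → τ = 738.7 N·m clockwise.
Wall normal N acts horizontally at the top; its moment arm is the height L sinθ = 6.61·sin55.8° = 5.467 m, counterclockwise.
Στ = 0 ⇒ N × 5.467 = 978.4 ⇒ N = 179 N.
ΣFx = 0 ⇒ f = N_wall = 179 N. ΣFy = 0 ⇒ N_floor = 803 N.
μ_min = f / N_floor = 179 / 803 = 0.223.

μ_min ≈ 0.223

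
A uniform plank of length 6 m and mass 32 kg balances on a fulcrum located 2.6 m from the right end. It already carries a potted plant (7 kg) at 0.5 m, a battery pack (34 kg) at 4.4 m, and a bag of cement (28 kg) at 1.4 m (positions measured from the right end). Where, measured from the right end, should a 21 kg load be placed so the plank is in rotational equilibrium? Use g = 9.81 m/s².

x ≈ 1.38 m from the right end

About the fulcrum (at 2.6 m from the right end):
Beam weight: 32 × 9.81 = 313.9 N down at 3 m → arm 0.4 m, τ = 313.9 × 0.4 = 125.6 N·m counterclockwise.
Potted plant: 7 × 9.81 = 68.67 N down at 0.5 m → arm 2.1 m, τ = 68.67 × 2.1 = 144.2 N·m clockwise.
Battery pack: 34 × 9.81 = 333.5 N down at 4.4 m → arm 1.8 m, τ = 333.5 × 1.8 = 600.3 N·m counterclockwise.
Bag of cement: 28 × 9.81 = 274.7 N down at 1.4 m → arm 1.2 m, τ = 274.7 × 1.2 = 329.6 N·m clockwise.
Net moment of existing loads = 252.1 N·m counterclockwise.
The load weighs 21 × 9.81 = 206 N and must supply an equal clockwise moment, so its lever arm about the fulcrum is 252.1 / 206 = 1.22 m.
That puts it at 2.6 − 1.22 = 1.38 m from the right end.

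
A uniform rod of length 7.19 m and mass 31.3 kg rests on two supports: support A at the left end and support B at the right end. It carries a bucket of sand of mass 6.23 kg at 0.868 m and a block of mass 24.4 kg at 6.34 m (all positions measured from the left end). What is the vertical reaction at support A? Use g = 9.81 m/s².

R_A ≈ 236 N

About support B:
Beam weight: 31.3 × 9.81 = 307.1 N down at 3.595 m → arm 3.595 m, τ = 307.1 × 3.595 = 1104 N·m counterclockwise.
Bucket of sand: 6.23 × 9.81 = 61.12 N down at 0.868 m → arm 6.322 m, τ = 61.12 × 6.322 = 386.4 N·m counterclockwise.
Block: 24.4 × 9.81 = 239.4 N down at 6.34 m → arm 0.85 m, τ = 239.4 × 0.85 = 203.5 N·m counterclockwise.
Net load moment about support B = 1694 N·m counterclockwise.
Reaction R at support A is upward at 0 m, arm 7.19 m → moment R × 7.19 clockwise.
Setting net torque to zero: R × 7.19 = 1694 → R = 236 N.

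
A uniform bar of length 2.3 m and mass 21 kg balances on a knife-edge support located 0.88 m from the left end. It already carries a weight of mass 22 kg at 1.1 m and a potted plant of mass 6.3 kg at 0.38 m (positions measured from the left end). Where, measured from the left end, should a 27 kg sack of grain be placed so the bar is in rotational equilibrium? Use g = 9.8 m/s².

Choose the knife-edge support (at 0.88 m from the left end) as the axis so the support reaction has zero arm there.
Beam weight: 21 × 9.8 = 205.8 N down at 1.15 m → arm 0.27 m, τ = 205.8 × 0.27 = 55.57 N·m clockwise.
Weight: 22 × 9.8 = 215.6 N down at 1.1 m → arm 0.22 m, τ = 215.6 × 0.22 = 47.43 N·m clockwise.
Potted plant: 6.3 × 9.8 = 61.74 N down at 0.38 m → arm 0.5 m, τ = 61.74 × 0.5 = 30.87 N·m counterclockwise.
Net moment of existing loads = 72.13 N·m clockwise.
The sack of grain weighs 27 × 9.8 = 264.6 N and must supply an equal counterclockwise moment, so its lever arm about the knife-edge support is 72.13 / 264.6 = 0.273 m.
That puts it at 0.88 − 0.273 = 0.607 m from the left end.

x ≈ 0.607 m from the left end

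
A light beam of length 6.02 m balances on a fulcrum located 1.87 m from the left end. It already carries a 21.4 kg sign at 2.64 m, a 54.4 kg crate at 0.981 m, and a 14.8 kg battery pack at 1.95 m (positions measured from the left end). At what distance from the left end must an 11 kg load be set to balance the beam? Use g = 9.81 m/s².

Sum moments about the fulcrum (at 1.87 m from the left end) (the support reaction has zero arm there).
Sign: 21.4 × 9.81 = 209.9 N down at 2.64 m → arm 0.77 m, τ = 209.9 × 0.77 = 161.6 N·m clockwise.
Crate: 54.4 × 9.81 = 533.7 N down at 0.981 m → arm 0.889 m, τ = 533.7 × 0.889 = 474.5 N·m counterclockwise.
Battery pack: 14.8 × 9.81 = 145.2 N down at 1.95 m → arm 0.08 m, τ = 145.2 × 0.08 = 11.62 N·m clockwise.
Net moment of existing loads = 301.3 N·m counterclockwise.
The load weighs 11 × 9.81 = 107.9 N and must supply an equal clockwise moment, so its lever arm about the fulcrum is 301.3 / 107.9 = 2.79 m.
That puts it at 1.87 + 2.79 = 4.66 m from the left end.

x ≈ 4.66 m from the left end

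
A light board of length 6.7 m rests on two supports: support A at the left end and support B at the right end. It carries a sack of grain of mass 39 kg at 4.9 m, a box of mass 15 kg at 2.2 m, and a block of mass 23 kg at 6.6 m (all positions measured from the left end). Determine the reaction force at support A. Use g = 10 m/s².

R_A ≈ 209 N

Sum moments about support B (its reaction then has zero moment arm).
Sack of grain: 39 × 10 = 390 N down at 4.9 m → arm 1.8 m, τ = 390 × 1.8 = 702 N·m counterclockwise.
Box: 15 × 10 = 150 N down at 2.2 m → arm 4.5 m, τ = 150 × 4.5 = 675 N·m counterclockwise.
Block: 23 × 10 = 230 N down at 6.6 m → arm 0.1 m, τ = 230 × 0.1 = 23 N·m counterclockwise.
Net load moment about support B = 1400 N·m counterclockwise.
Reaction R at support A is upward at 0 m, arm 6.7 m → moment R × 6.7 clockwise.
Setting net torque to zero: R × 6.7 = 1400 → R = 209 N.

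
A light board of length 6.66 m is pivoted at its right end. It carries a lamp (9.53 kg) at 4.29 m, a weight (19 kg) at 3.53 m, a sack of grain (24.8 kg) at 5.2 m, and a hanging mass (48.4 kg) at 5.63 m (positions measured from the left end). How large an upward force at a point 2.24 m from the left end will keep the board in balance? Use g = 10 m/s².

F ≈ 380 N

Taking torques about the right end:
Lamp: 9.53 × 10 = 95.3 N down at 4.29 m → arm 2.37 m, τ = 95.3 × 2.37 = 225.9 N·m counterclockwise.
Weight: 19 × 10 = 190 N down at 3.53 m → arm 3.13 m, τ = 190 × 3.13 = 594.7 N·m counterclockwise.
Sack of grain: 24.8 × 10 = 248 N down at 5.2 m → arm 1.46 m, τ = 248 × 1.46 = 362.1 N·m counterclockwise.
Hanging mass: 48.4 × 10 = 484 N down at 5.63 m → arm 1.03 m, τ = 484 × 1.03 = 498.5 N·m counterclockwise.
Net moment of the loads = 1681 N·m counterclockwise.
The upward force F acts at a point 2.24 m from the left end, arm 4.42 m, giving F × 4.42 clockwise.
Balancing moments: F × 4.42 = 1681, giving F = 1681 / 4.42 = 380 N.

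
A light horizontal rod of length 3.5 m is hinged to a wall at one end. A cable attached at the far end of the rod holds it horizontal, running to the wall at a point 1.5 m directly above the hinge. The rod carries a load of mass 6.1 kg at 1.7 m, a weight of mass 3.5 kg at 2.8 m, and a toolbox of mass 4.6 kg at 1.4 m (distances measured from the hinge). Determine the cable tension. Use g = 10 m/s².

Choose the hinge as the axis so the unknown hinge reaction has zero arm there.
Load: 6.1 × 10 = 61 N down at 1.7 m → arm 1.7 m, τ = 61 × 1.7 = 103.7 N·m clockwise.
Weight: 3.5 × 10 = 35 N down at 2.8 m → arm 2.8 m, τ = 35 × 2.8 = 98 N·m clockwise.
Toolbox: 4.6 × 10 = 46 N down at 1.4 m → arm 1.4 m, τ = 46 × 1.4 = 64.4 N·m clockwise.
Total clockwise load moment = 266.1 N·m.
The cable tension T acts at 3.5 m; only its component perpendicular to the rod, T sinθ, produces torque. sinθ = h/√(h²+d²) = 1.5/√(1.5²+3.5²) = 0.3939.
Balancing moments: T × 3.5 × 0.3939 = 266.1, giving T = 266.1 / 1.379 = 193 N.

T ≈ 193 N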